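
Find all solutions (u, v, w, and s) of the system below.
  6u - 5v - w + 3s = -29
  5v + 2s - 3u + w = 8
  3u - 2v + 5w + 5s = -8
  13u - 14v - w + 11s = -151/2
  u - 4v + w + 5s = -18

Row-reduce:
R1 ← R1 / (6).
R2 ← R2 + 3·R1.
R3 ← R3 − 3·R1.
R4 ← R4 − 13·R1.
R5 ← R5 − 1·R1.
R2 ← R2 / (5/2).
R1 ← R1 + 5/6·R2.
R3 ← R3 − 1/2·R2.
R4 ← R4 + 19/6·R2.
R5 ← R5 + 19/6·R2.
R3 ← R3 / (27/5).
R2 ← R2 − 1/5·R3.
R4 ← R4 − 9/5·R3.
R5 ← R5 − 9/5·R3.
R4 ← R4 / (8).
R1 ← R1 − 5/3·R4.
R2 ← R2 − 35/27·R4.
R3 ← R3 − 14/27·R4.
R5 ← R5 − 8·R4.
Row 5 reduces to 0 = -1/2, a contradiction. The system is inconsistent.

no solution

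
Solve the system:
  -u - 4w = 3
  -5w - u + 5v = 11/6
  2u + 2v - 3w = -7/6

Row-reduce the augmented matrix:
R1 ← R1 / (-1).
R2 ← R2 + 1·R1.
R3 ← R3 − 2·R1.
R2 ← R2 / (5).
R3 ← R3 − 2·R2.
R3 ← R3 / (-53/5).
R1 ← R1 − 4·R3.
R2 ← R2 + 1/5·R3.
Reading off the reduced rows gives u = -1, v = -1/3, w = -1/2.

u = -1, v = -1/3, w = -1/2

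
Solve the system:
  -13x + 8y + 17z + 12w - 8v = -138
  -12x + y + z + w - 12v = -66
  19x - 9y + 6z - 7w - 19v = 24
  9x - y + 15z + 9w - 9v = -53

Row-reduce:
R1 ← R1 / (-13).
R2 ← R2 + 12·R1.
R3 ← R3 − 19·R1.
R4 ← R4 − 9·R1.
R2 ← R2 / (-83/13).
R1 ← R1 + 8/13·R2.
R3 ← R3 − 35/13·R2.
R4 ← R4 − 59/13·R2.
R3 ← R3 / (2046/83).
R1 ← R1 − 9/83·R3.
R2 ← R2 − 191/83·R3.
R4 ← R4 − 1355/83·R3.
R4 ← R4 / (2039/341).
R1 ← R1 − 7/341·R4.
R2 ← R2 − 338/341·R4.
R3 ← R3 − 87/341·R4.
Rank is 4 with 5 unknowns, leaving v free.

infinitely many solutions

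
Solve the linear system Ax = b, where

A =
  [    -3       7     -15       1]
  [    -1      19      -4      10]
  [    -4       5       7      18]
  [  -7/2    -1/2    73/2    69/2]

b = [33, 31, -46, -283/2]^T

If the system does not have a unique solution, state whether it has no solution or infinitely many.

infinitely many solutions

Row-reduce:
R1 ← R1 / (-3).
R2 ← R2 + 1·R1.
R3 ← R3 + 4·R1.
R4 ← R4 + 7/2·R1.
R2 ← R2 / (50/3).
R1 ← R1 + 7/3·R2.
R3 ← R3 + 13/3·R2.
R4 ← R4 + 26/3·R2.
R3 ← R3 / (1363/50).
R1 ← R1 − 257/50·R3.
R2 ← R2 − 3/50·R3.
R4 ← R4 − 1363/25·R3.
Rank is 3 with 4 unknowns, leaving x_4 free.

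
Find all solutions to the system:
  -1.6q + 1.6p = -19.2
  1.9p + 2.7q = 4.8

p = -6, q = 6

Row-reduce the augmented matrix:
R1 ← R1 / (8/5).
R2 ← R2 − 19/10·R1.
R2 ← R2 / (23/5).
R1 ← R1 + 1·R2.
Reading off the reduced rows gives p = -6, q = 6.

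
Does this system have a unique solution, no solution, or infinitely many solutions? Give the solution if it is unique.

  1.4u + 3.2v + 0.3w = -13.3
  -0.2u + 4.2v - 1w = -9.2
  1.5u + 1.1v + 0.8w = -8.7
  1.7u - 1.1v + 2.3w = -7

u = -2, v = -3, w = -3

Row-reduce the augmented matrix:
R1 ← R1 / (7/5).
R2 ← R2 + 1/5·R1.
R3 ← R3 − 3/2·R1.
R4 ← R4 − 17/10·R1.
R2 ← R2 / (163/35).
R1 ← R1 − 16/7·R2.
R3 ← R3 + 163/70·R2.
R4 ← R4 + 349/70·R2.
Swap R3 and R4.
R3 ← R3 / (297/326).
R1 ← R1 − 223/326·R3.
R2 ← R2 + 67/326·R3.
R4 reduces to 0 = 0, so the extra equation is consistent.
Reading off the reduced rows gives u = -2, v = -3, w = -3.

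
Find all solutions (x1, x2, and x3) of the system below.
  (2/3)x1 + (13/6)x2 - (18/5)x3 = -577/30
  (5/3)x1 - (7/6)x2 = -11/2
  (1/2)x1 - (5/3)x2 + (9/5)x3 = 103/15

infinitely many solutions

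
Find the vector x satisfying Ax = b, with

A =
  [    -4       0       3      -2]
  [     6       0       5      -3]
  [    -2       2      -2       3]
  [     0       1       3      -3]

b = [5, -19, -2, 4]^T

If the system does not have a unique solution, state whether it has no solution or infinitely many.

x_1 = -2, x_2 = 1, x_3 = -5, x_4 = -6

Row-reduce the augmented matrix:
R1 ← R1 / (-4).
R2 ← R2 − 6·R1.
R3 ← R3 + 2·R1.
Swap R2 and R3.
R2 ← R2 / (2).
R4 ← R4 − 1·R2.
R3 ← R3 / (19/2).
R1 ← R1 + 3/4·R3.
R2 ← R2 + 7/4·R3.
R4 ← R4 − 19/4·R3.
R4 ← R4 / (-2).
R1 ← R1 − 1/38·R4.
R2 ← R2 − 17/19·R4.
R3 ← R3 + 12/19·R4.
Reading off the reduced rows gives x_1 = -2, x_2 = 1, x_3 = -5, x_4 = -6.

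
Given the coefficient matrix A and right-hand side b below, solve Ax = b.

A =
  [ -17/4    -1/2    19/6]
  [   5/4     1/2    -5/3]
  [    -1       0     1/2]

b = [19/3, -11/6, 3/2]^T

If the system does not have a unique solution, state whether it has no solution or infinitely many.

Row-reduce:
R1 ← R1 / (-17/4).
R2 ← R2 − 5/4·R1.
R3 ← R3 + 1·R1.
R2 ← R2 / (6/17).
R1 ← R1 − 2/17·R2.
R3 ← R3 − 2/17·R2.
Rank is 2 with 3 unknowns, leaving x_3 free.

infinitely many solutions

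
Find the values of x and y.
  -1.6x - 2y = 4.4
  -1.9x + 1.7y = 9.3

x = -4, y = 1

Row-reduce the augmented matrix:
R1 ← R1 / (-8/5).
R2 ← R2 + 19/10·R1.
R2 ← R2 / (163/40).
R1 ← R1 − 5/4·R2.
Reading off the reduced rows gives x = -4, y = 1.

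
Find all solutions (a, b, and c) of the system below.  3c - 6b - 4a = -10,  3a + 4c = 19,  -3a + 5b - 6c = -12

a = 1, b = 3, c = 4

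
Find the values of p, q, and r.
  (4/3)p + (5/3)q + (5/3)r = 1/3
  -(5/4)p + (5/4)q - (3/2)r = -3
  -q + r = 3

p = -1, q = -1, r = 2

Row-reduce the augmented matrix:
R1 ← R1 / (4/3).
R2 ← R2 + 5/4·R1.
R2 ← R2 / (45/16).
R1 ← R1 − 5/4·R2.
R3 ← R3 + 1·R2.
R3 ← R3 / (46/45).
R1 ← R1 − 11/9·R3.
R2 ← R2 − 1/45·R3.
Reading off the reduced rows gives p = -1, q = -1, r = 2.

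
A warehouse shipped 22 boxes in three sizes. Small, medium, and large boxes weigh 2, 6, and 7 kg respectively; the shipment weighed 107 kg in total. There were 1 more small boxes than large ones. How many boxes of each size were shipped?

small boxes: 8, medium boxes: 7, large boxes: 7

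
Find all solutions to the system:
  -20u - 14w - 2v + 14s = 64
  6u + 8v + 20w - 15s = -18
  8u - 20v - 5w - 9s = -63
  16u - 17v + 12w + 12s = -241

u = -3, v = 5, w = -5, s = -4

Row-reduce the augmented matrix:
R1 ← R1 / (-20).
R2 ← R2 − 6·R1.
R3 ← R3 − 8·R1.
R4 ← R4 − 16·R1.
R2 ← R2 / (37/5).
R1 ← R1 − 1/10·R2.
R3 ← R3 + 104/5·R2.
R4 ← R4 + 93/5·R2.
R3 ← R3 / (1251/37).
R1 ← R1 − 18/37·R3.
R2 ← R2 − 79/37·R3.
R4 ← R4 − 1499/37·R3.
R4 ← R4 / (45665/1251).
R1 ← R1 + 19/278·R4.
R2 ← R2 − 841/1251·R4.
R3 ← R3 + 1249/1251·R4.
Reading off the reduced rows gives u = -3, v = 5, w = -5, s = -4.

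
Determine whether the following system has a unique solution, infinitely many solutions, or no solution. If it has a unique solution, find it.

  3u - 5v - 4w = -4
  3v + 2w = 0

infinitely many solutions

Row-reduce:
R1 ← R1 / (3).
R2 ← R2 / (3).
R1 ← R1 + 5/3·R2.
Rank is 2 with 3 unknowns, leaving w free.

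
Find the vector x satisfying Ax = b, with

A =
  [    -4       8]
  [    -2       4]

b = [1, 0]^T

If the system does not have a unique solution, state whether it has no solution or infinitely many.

Row-reduce:
R1 ← R1 / (-4).
R2 ← R2 + 2·R1.
Row 2 reduces to 0 = -1/2, a contradiction. The system is inconsistent.

no solution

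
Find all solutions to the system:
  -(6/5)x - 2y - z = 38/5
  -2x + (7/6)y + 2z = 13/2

infinitely many solutions

Row-reduce:
R1 ← R1 / (-6/5).
R2 ← R2 + 2·R1.
R2 ← R2 / (9/2).
R1 ← R1 − 5/3·R2.
Rank is 2 with 3 unknowns, leaving z free.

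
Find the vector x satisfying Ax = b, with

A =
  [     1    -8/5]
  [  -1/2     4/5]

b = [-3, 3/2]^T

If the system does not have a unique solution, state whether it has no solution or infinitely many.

Row-reduce:
R2 ← R2 + 1/2·R1.
Rank is 1 with 2 unknowns, leaving x_2 free.

infinitely many solutions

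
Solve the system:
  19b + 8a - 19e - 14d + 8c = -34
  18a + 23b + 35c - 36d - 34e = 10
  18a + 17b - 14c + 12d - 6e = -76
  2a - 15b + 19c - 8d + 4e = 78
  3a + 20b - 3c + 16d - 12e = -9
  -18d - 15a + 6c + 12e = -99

a = -1, b = -6, c = 2, d = 3, e = -6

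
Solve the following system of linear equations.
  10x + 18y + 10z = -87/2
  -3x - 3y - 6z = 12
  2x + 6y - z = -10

no solution

Row-reduce:
R1 ← R1 / (10).
R2 ← R2 + 3·R1.
R3 ← R3 − 2·R1.
R2 ← R2 / (12/5).
R1 ← R1 − 9/5·R2.
R3 ← R3 − 12/5·R2.
Row 3 reduces to 0 = -1/4, a contradiction. The system is inconsistent.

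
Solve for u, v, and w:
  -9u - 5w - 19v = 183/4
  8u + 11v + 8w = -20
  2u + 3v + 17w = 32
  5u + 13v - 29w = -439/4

Row-reduce the augmented matrix:
R1 ← R1 / (-9).
R2 ← R2 − 8·R1.
R3 ← R3 − 2·R1.
R4 ← R4 − 5·R1.
R2 ← R2 / (-53/9).
R1 ← R1 − 19/9·R2.
R3 ← R3 + 11/9·R2.
R4 ← R4 − 22/9·R2.
R3 ← R3 / (803/53).
R1 ← R1 − 97/53·R3.
R2 ← R2 + 32/53·R3.
R4 ← R4 + 1606/53·R3.
R4 reduces to 0 = 0, so the extra equation is consistent.
Reading off the reduced rows gives u = -9/4, v = -2, w = 5/2.

u = -9/4, v = -2, w = 5/2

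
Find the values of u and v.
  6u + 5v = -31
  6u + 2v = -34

u = -6, v = 1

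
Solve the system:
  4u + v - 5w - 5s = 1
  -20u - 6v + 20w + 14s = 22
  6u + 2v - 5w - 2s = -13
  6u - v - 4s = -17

no solution

Row-reduce:
R1 ← R1 / (4).
R2 ← R2 + 20·R1.
R3 ← R3 − 6·R1.
R4 ← R4 − 6·R1.
R2 ← R2 / (-1).
R1 ← R1 − 1/4·R2.
R3 ← R3 − 1/2·R2.
R4 ← R4 + 5/2·R2.
Swap R3 and R4.
R3 ← R3 / (20).
R1 ← R1 + 5/2·R3.
R2 ← R2 − 5·R3.
Row 4 reduces to 0 = -1, a contradiction. The system is inconsistent.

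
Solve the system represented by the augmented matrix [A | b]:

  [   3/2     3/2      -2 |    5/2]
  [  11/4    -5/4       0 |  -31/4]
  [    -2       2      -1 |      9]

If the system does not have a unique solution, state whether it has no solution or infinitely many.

infinitely many solutions

Row-reduce:
R1 ← R1 / (3/2).
R2 ← R2 − 11/4·R1.
R3 ← R3 + 2·R1.
R2 ← R2 / (-4).
R1 ← R1 − 1·R2.
R3 ← R3 − 4·R2.
Rank is 2 with 3 unknowns, leaving x_3 free.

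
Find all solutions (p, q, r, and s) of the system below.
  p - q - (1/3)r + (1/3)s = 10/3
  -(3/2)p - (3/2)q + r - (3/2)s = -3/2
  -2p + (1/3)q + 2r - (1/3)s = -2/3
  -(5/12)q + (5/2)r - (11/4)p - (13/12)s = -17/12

infinitely many solutions

Row-reduce:
R2 ← R2 + 3/2·R1.
R3 ← R3 + 2·R1.
R4 ← R4 + 11/4·R1.
R2 ← R2 / (-3).
R1 ← R1 + 1·R2.
R3 ← R3 + 5/3·R2.
R4 ← R4 + 19/6·R2.
R3 ← R3 / (19/18).
R1 ← R1 + 1/2·R3.
R2 ← R2 + 1/6·R3.
R4 ← R4 − 19/18·R3.
Rank is 3 with 4 unknowns, leaving s free.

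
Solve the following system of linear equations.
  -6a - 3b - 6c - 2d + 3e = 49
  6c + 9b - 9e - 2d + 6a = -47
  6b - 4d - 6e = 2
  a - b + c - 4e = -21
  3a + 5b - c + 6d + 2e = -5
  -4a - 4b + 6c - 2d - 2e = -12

a = -4, b = 2, c = -3, d = -2, e = 3

Row-reduce the augmented matrix:
R1 ← R1 / (-6).
R2 ← R2 − 6·R1.
R4 ← R4 − 1·R1.
R5 ← R5 − 3·R1.
R6 ← R6 + 4·R1.
R2 ← R2 / (6).
R1 ← R1 − 1/2·R2.
R3 ← R3 − 6·R2.
R4 ← R4 + 3/2·R2.
R5 ← R5 − 7/2·R2.
R6 ← R6 + 2·R2.
Swap R3 and R5.
R3 ← R3 / (-4).
R1 ← R1 − 1·R3.
R6 ← R6 − 10·R3.
R4 ← R4 / (-4/3).
R1 ← R1 − 5/2·R4.
R2 ← R2 + 2/3·R4.
R3 ← R3 + 11/6·R4.
R6 ← R6 − 49/3·R4.
Swap R5 and R6.
R5 ← R5 / (-199/4).
R1 ← R1 + 61/8·R5.
R2 ← R2 − 3/2·R5.
R3 ← R3 − 41/8·R5.
R4 ← R4 − 15/4·R5.
R6 reduces to 0 = 0, so the extra equation is consistent.
Reading off the reduced rows gives a = -4, b = 2, c = -3, d = -2, e = 3.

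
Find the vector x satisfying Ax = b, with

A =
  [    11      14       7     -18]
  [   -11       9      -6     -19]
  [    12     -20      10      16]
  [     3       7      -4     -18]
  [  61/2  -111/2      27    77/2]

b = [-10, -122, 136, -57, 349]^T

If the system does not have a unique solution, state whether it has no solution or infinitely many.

Row-reduce:
R1 ← R1 / (11).
R2 ← R2 + 11·R1.
R3 ← R3 − 12·R1.
R4 ← R4 − 3·R1.
R5 ← R5 − 61/2·R1.
R2 ← R2 / (23).
R1 ← R1 − 14/11·R2.
R3 ← R3 + 388/11·R2.
R4 ← R4 − 35/11·R2.
R5 ← R5 + 2075/22·R2.
R3 ← R3 / (986/253).
R1 ← R1 − 147/253·R3.
R2 ← R2 − 1/23·R3.
R4 ← R4 + 1530/253·R3.
R5 ← R5 − 2958/253·R3.
R4 ← R4 / (-1181/29).
R1 ← R1 − 1754/493·R4.
R2 ← R2 + 677/493·R4.
R3 ← R3 + 2670/493·R4.
Row 5 reduces to 0 = 2, a contradiction. The system is inconsistent.

no solution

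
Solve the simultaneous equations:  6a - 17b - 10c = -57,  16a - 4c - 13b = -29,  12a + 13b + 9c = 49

Row-reduce the augmented matrix:
R1 ← R1 / (6).
R2 ← R2 − 16·R1.
R3 ← R3 − 12·R1.
R2 ← R2 / (97/3).
R1 ← R1 + 17/6·R2.
R3 ← R3 − 47·R2.
R3 ← R3 / (-383/97).
R1 ← R1 − 31/97·R3.
R2 ← R2 − 68/97·R3.
Reading off the reduced rows gives a = 0, b = 1, c = 4.

a = 0, b = 1, c = 4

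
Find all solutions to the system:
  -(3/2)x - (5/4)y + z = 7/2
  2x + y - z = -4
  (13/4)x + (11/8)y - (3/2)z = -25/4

Row-reduce:
R1 ← R1 / (-3/2).
R2 ← R2 − 2·R1.
R3 ← R3 − 13/4·R1.
R2 ← R2 / (-2/3).
R1 ← R1 − 5/6·R2.
R3 ← R3 + 4/3·R2.
Rank is 2 with 3 unknowns, leaving z free.

infinitely many solutions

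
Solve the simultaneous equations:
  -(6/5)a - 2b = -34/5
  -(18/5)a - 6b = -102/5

Row-reduce:
R1 ← R1 / (-6/5).
R2 ← R2 + 18/5·R1.
Rank is 1 with 2 unknowns, leaving b free.

infinitely many solutions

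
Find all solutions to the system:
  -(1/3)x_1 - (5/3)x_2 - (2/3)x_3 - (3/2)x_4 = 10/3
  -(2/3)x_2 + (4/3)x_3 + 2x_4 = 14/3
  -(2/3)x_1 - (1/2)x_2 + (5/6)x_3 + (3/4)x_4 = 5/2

infinitely many solutions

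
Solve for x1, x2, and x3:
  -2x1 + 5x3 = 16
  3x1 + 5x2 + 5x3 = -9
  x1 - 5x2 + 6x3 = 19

x1 = -3, x2 = -2, x3 = 2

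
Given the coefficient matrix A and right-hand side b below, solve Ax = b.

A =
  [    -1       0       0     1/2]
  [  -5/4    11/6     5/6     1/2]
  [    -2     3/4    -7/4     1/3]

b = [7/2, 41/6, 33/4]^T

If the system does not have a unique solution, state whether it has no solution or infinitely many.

infinitely many solutions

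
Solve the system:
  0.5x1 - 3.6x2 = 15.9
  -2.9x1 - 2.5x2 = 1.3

x1 = 3, x2 = -4

Row-reduce the augmented matrix:
R1 ← R1 / (1/2).
R2 ← R2 + 29/10·R1.
R2 ← R2 / (-1169/50).
R1 ← R1 + 36/5·R2.
Reading off the reduced rows gives x1 = 3, x2 = -4.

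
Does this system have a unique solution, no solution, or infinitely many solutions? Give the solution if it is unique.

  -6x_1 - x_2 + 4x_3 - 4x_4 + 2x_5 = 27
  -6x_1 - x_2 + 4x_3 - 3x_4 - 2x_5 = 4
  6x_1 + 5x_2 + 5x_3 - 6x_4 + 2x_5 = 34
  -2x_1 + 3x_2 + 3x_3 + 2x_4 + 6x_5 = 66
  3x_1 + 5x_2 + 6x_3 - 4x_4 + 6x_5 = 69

Row-reduce the augmented matrix:
R1 ← R1 / (-6).
R2 ← R2 + 6·R1.
R3 ← R3 − 6·R1.
R4 ← R4 + 2·R1.
R5 ← R5 − 3·R1.
Swap R2 and R3.
R2 ← R2 / (4).
R1 ← R1 − 1/6·R2.
R4 ← R4 − 10/3·R2.
R5 ← R5 − 9/2·R2.
Swap R3 and R4.
R3 ← R3 / (-35/6).
R1 ← R1 + 25/24·R3.
R2 ← R2 − 9/4·R3.
R5 ← R5 + 17/8·R3.
R1 ← R1 + 1·R4.
R2 ← R2 − 2·R4.
R3 ← R3 + 2·R4.
R5 ← R5 − 1·R4.
R5 ← R5 / (202/35).
R1 ← R1 + 34/7·R5.
R2 ← R2 − 342/35·R5.
R3 ← R3 + 292/35·R5.
R4 ← R4 + 4·R5.
Reading off the reduced rows gives x_1 = -2, x_2 = 5, x_3 = 3, x_4 = 1, x_5 = 6.

x_1 = -2, x_2 = 5, x_3 = 3, x_4 = 1, x_5 = 6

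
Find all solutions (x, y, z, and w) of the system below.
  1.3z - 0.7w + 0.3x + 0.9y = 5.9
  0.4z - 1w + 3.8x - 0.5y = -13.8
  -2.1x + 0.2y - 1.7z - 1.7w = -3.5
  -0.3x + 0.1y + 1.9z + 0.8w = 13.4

Row-reduce the augmented matrix:
R1 ← R1 / (3/10).
R2 ← R2 − 19/5·R1.
R3 ← R3 + 21/10·R1.
R4 ← R4 + 3/10·R1.
R2 ← R2 / (-119/10).
R1 ← R1 − 3·R2.
R3 ← R3 − 13/2·R2.
R4 ← R4 − 1·R2.
R3 ← R3 / (-2456/1785).
R1 ← R1 − 101/357·R3.
R2 ← R2 − 482/357·R3.
R4 ← R4 − 3302/1785·R3.
R4 ← R4 / (-14339/6140).
R1 ← R1 + 2023/2456·R4.
R2 ← R2 + 3587/1228·R4.
R3 ← R3 − 4111/2456·R4.
Reading off the reduced rows gives x = -4, y = 0, z = 6, w = 1.

x = -4, y = 0, z = 6, w = 1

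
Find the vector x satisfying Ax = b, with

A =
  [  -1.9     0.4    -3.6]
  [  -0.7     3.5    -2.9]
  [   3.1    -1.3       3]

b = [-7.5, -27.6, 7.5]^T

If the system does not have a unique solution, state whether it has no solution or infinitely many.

x_1 = -3, x_2 = -6, x_3 = 3

Row-reduce the augmented matrix:
R1 ← R1 / (-19/10).
R2 ← R2 + 7/10·R1.
R3 ← R3 − 31/10·R1.
R2 ← R2 / (637/190).
R1 ← R1 + 4/19·R2.
R3 ← R3 + 123/190·R2.
R3 ← R3 / (-1557/490).
R1 ← R1 − 88/49·R3.
R2 ← R2 + 23/49·R3.
Reading off the reduced rows gives x_1 = -3, x_2 = -6, x_3 = 3.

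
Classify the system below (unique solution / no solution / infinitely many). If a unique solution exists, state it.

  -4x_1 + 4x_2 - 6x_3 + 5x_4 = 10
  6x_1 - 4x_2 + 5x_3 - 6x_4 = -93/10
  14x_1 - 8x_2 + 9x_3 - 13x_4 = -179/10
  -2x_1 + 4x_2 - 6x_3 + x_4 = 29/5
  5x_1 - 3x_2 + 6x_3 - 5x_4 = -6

x_1 = 3/2, x_2 = 5/2, x_3 = 1/2, x_4 = 9/5

Row-reduce the augmented matrix:
R1 ← R1 / (-4).
R2 ← R2 − 6·R1.
R3 ← R3 − 14·R1.
R4 ← R4 + 2·R1.
R5 ← R5 − 5·R1.
R2 ← R2 / (2).
R1 ← R1 + 1·R2.
R3 ← R3 − 6·R2.
R4 ← R4 − 2·R2.
R5 ← R5 − 2·R2.
Swap R3 and R4.
R1 ← R1 + 1/2·R3.
R2 ← R2 + 2·R3.
R5 ← R5 − 5/2·R3.
Swap R4 and R5.
R4 ← R4 / (29/4).
R1 ← R1 + 2·R4.
R2 ← R2 + 21/4·R4.
R3 ← R3 + 3·R4.
R5 reduces to 0 = 0, so the extra equation is consistent.
Reading off the reduced rows gives x_1 = 3/2, x_2 = 5/2, x_3 = 1/2, x_4 = 9/5.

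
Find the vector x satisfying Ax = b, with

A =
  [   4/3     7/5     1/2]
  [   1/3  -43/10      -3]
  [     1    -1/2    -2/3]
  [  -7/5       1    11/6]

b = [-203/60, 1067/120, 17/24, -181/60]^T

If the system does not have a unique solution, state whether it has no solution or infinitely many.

Row-reduce the augmented matrix:
R1 ← R1 / (4/3).
R2 ← R2 − 1/3·R1.
R3 ← R3 − 1·R1.
R4 ← R4 + 7/5·R1.
R2 ← R2 / (-93/20).
R1 ← R1 − 21/20·R2.
R3 ← R3 + 31/20·R2.
R4 ← R4 − 247/100·R2.
Swap R3 and R4.
R3 ← R3 / (433/620).
R1 ← R1 + 41/124·R3.
R2 ← R2 − 125/186·R3.
R4 reduces to 0 = 0, so the extra equation is consistent.
Reading off the reduced rows gives x_1 = -1, x_2 = -3/4, x_3 = -2.

x_1 = -1, x_2 = -3/4, x_3 = -2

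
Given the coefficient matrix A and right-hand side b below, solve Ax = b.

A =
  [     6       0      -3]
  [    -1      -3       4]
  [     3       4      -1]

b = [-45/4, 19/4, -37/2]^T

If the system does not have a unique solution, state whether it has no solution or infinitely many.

x_1 = -11/4, x_2 = -3, x_3 = -7/4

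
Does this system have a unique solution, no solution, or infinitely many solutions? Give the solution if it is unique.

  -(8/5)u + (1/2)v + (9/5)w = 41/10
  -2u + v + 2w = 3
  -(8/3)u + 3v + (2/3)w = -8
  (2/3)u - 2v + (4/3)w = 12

no solution

Row-reduce:
R1 ← R1 / (-8/5).
R2 ← R2 + 2·R1.
R3 ← R3 + 8/3·R1.
R4 ← R4 − 2/3·R1.
R2 ← R2 / (3/8).
R1 ← R1 + 5/16·R2.
R3 ← R3 − 13/6·R2.
R4 ← R4 + 43/24·R2.
R3 ← R3 / (-8/9).
R1 ← R1 + 4/3·R3.
R2 ← R2 + 2/3·R3.
R4 ← R4 − 8/9·R3.
Row 4 reduces to 0 = 1, a contradiction. The system is inconsistent.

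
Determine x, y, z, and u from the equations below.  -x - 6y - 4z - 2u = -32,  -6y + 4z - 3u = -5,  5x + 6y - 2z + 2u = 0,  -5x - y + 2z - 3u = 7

Row-reduce the augmented matrix:
R1 ← R1 / (-1).
R3 ← R3 − 5·R1.
R4 ← R4 + 5·R1.
R2 ← R2 / (-6).
R1 ← R1 − 6·R2.
R3 ← R3 + 24·R2.
R4 ← R4 − 29·R2.
R3 ← R3 / (-38).
R1 ← R1 − 8·R3.
R2 ← R2 + 2/3·R3.
R4 ← R4 − 124/3·R3.
R4 ← R4 / (-359/114).
R1 ← R1 + 3/19·R4.
R2 ← R2 − 49/114·R4.
R3 ← R3 + 2/19·R4.
Reading off the reduced rows gives x = -2, y = 2, z = 4, u = 3.

x = -2, y = 2, z = 4, u = 3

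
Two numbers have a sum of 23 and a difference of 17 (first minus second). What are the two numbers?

first number: 20, second number: 3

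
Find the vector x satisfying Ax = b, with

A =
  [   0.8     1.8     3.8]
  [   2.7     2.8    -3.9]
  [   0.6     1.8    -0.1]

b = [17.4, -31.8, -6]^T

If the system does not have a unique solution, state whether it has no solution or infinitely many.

x_1 = 0, x_2 = -3, x_3 = 6

Row-reduce the augmented matrix:
R1 ← R1 / (4/5).
R2 ← R2 − 27/10·R1.
R3 ← R3 − 3/5·R1.
R2 ← R2 / (-131/40).
R1 ← R1 − 9/4·R2.
R3 ← R3 − 9/20·R2.
R3 ← R3 / (-1375/262).
R1 ← R1 + 883/131·R3.
R2 ← R2 − 669/131·R3.
Reading off the reduced rows gives x_1 = 0, x_2 = -3, x_3 = 6.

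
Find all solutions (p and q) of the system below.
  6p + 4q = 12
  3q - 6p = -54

p = 6, q = -6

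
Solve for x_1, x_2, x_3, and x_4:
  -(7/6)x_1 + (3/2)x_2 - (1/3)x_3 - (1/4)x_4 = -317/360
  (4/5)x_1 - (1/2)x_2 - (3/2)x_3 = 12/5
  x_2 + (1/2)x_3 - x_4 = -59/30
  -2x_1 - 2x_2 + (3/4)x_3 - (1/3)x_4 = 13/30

Row-reduce the augmented matrix:
R1 ← R1 / (-7/6).
R2 ← R2 − 4/5·R1.
R4 ← R4 + 2·R1.
R2 ← R2 / (37/70).
R1 ← R1 + 9/7·R2.
R3 ← R3 − 1·R2.
R4 ← R4 + 32/7·R2.
R3 ← R3 / (279/74).
R1 ← R1 + 145/37·R3.
R2 ← R2 + 121/37·R3.
R4 ← R4 + 2017/148·R3.
R4 ← R4 / (-2137/558).
R1 ← R1 + 505/558·R4.
R2 ← R2 + 254/279·R4.
R3 ← R3 + 50/279·R4.
Reading off the reduced rows gives x_1 = 0, x_2 = -4/5, x_3 = -4/3, x_4 = 1/2.

x_1 = 0, x_2 = -4/5, x_3 = -4/3, x_4 = 1/2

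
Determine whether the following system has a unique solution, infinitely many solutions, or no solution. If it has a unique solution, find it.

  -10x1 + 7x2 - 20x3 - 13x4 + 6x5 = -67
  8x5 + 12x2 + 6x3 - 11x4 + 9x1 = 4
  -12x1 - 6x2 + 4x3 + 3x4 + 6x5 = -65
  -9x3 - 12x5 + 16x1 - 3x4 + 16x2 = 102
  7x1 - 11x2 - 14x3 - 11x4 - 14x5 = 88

x1 = 3, x2 = 0, x3 = 1, x4 = -1, x5 = -5

Row-reduce the augmented matrix:
R1 ← R1 / (-10).
R2 ← R2 − 9·R1.
R3 ← R3 + 12·R1.
R4 ← R4 − 16·R1.
R5 ← R5 − 7·R1.
R2 ← R2 / (183/10).
R1 ← R1 + 7/10·R2.
R3 ← R3 + 72/5·R2.
R4 ← R4 − 136/5·R2.
R5 ← R5 + 61/10·R2.
R3 ← R3 / (1132/61).
R1 ← R1 − 94/61·R3.
R2 ← R2 + 40/61·R3.
R4 ← R4 + 1413/61·R3.
R5 ← R5 + 32·R3.
R4 ← R4 / (36883/3396).
R1 ← R1 − 629/1698·R4.
R2 ← R2 + 1031/849·R4.
R3 ← R3 − 45/1132·R4.
R5 ← R5 + 22409/849·R4.
R5 ← R5 / (-557314/36883).
R1 ← R1 + 18442/36883·R5.
R2 ← R2 + 4748/36883·R5.
R3 ← R3 − 20010/36883·R5.
R4 ← R4 + 36178/36883·R5.
Reading off the reduced rows gives x1 = 3, x2 = 0, x3 = 1, x4 = -1, x5 = -5.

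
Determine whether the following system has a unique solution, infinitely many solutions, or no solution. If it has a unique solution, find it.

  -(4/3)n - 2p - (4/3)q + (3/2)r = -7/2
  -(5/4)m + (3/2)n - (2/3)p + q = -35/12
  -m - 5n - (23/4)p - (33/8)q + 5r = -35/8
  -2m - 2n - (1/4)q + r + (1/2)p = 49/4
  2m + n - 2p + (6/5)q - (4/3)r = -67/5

infinitely many solutions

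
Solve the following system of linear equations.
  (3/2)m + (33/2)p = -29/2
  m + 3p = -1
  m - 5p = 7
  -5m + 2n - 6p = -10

no solution

Row-reduce:
R1 ← R1 / (3/2).
R2 ← R2 − 1·R1.
R3 ← R3 − 1·R1.
R4 ← R4 + 5·R1.
Swap R2 and R4.
R2 ← R2 / (2).
R3 ← R3 / (-16).
R1 ← R1 − 11·R3.
R2 ← R2 − 49/2·R3.
R4 ← R4 + 8·R3.
Row 4 reduces to 0 = 1/3, a contradiction. The system is inconsistent.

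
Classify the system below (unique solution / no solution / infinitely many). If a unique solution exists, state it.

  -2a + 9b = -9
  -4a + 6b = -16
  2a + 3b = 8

no solution

Row-reduce:
R1 ← R1 / (-2).
R2 ← R2 + 4·R1.
R3 ← R3 − 2·R1.
R2 ← R2 / (-12).
R1 ← R1 + 9/2·R2.
R3 ← R3 − 12·R2.
Row 3 reduces to 0 = 1, a contradiction. The system is inconsistent.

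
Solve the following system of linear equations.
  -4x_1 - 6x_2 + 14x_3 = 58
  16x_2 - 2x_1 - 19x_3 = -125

Row-reduce:
R1 ← R1 / (-4).
R2 ← R2 + 2·R1.
R2 ← R2 / (19).
R1 ← R1 − 3/2·R2.
Rank is 2 with 3 unknowns, leaving x_3 free.

infinitely many solutions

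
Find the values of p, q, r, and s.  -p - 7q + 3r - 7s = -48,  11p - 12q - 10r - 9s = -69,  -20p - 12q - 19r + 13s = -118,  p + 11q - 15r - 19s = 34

p = 2, q = 6, r = 1, s = 1

Row-reduce the augmented matrix:
R1 ← R1 / (-1).
R2 ← R2 − 11·R1.
R3 ← R3 + 20·R1.
R4 ← R4 − 1·R1.
R2 ← R2 / (-89).
R1 ← R1 − 7·R2.
R3 ← R3 − 128·R2.
R4 ← R4 − 4·R2.
R3 ← R3 / (-4087/89).
R1 ← R1 + 106/89·R3.
R2 ← R2 + 23/89·R3.
R4 ← R4 + 976/89·R3.
R4 ← R4 / (-2470/67).
R1 ← R1 + 2143/4087·R4.
R2 ← R2 − 3275/4087·R4.
R3 ← R3 + 2609/4087·R4.
Reading off the reduced rows gives p = 2, q = 6, r = 1, s = 1.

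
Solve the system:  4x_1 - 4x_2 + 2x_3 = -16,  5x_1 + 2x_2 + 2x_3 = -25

infinitely many solutions

Row-reduce:
R1 ← R1 / (4).
R2 ← R2 − 5·R1.
R2 ← R2 / (7).
R1 ← R1 + 1·R2.
Rank is 2 with 3 unknowns, leaving x_3 free.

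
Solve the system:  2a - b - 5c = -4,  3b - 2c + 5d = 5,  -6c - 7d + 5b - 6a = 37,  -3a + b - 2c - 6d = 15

Row-reduce:
R1 ← R1 / (2).
R3 ← R3 + 6·R1.
R4 ← R4 + 3·R1.
R2 ← R2 / (3).
R1 ← R1 + 1/2·R2.
R3 ← R3 − 2·R2.
R4 ← R4 + 1/2·R2.
R3 ← R3 / (-59/3).
R1 ← R1 + 17/6·R3.
R2 ← R2 + 2/3·R3.
R4 ← R4 + 59/6·R3.
Row 4 reduces to 0 = -1, a contradiction. The system is inconsistent.

no solution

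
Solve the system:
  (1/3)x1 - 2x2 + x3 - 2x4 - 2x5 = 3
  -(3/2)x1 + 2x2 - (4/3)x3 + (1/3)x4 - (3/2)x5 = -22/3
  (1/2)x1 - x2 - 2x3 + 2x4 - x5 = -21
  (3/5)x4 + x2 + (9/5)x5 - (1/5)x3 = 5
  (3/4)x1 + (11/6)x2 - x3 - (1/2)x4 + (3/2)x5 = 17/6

Row-reduce the augmented matrix:
R1 ← R1 / (1/3).
R2 ← R2 + 3/2·R1.
R3 ← R3 − 1/2·R1.
R5 ← R5 − 3/4·R1.
R2 ← R2 / (-7).
R1 ← R1 + 6·R2.
R3 ← R3 − 2·R2.
R4 ← R4 − 1·R2.
R5 ← R5 − 19/3·R2.
R3 ← R3 / (-109/42).
R1 ← R1 − 2/7·R3.
R2 ← R2 + 19/42·R3.
R4 ← R4 − 53/210·R3.
R5 ← R5 + 97/252·R3.
R4 ← R4 / (-214/545).
R1 ← R1 − 186/109·R4.
R2 ← R2 − 87/109·R4.
R3 ← R3 + 106/109·R4.
R5 ← R5 + 919/218·R4.
R5 ← R5 / (-14197/2568).
R1 ← R1 − 807/214·R5.
R2 ← R2 − 893/428·R5.
R3 ← R3 + 25/214·R5.
R4 ← R4 + 221/428·R5.
Reading off the reduced rows gives x1 = -6, x2 = -2, x3 = 1, x4 = -6, x5 = 6.

x1 = -6, x2 = -2, x3 = 1, x4 = -6, x5 = 6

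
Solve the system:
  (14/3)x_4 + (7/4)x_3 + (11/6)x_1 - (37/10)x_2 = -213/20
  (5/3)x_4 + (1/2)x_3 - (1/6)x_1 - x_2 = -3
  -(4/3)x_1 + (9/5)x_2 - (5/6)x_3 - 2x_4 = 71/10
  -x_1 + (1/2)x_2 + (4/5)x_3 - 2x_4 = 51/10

no solution

Row-reduce:
R1 ← R1 / (11/6).
R2 ← R2 + 1/6·R1.
R3 ← R3 + 4/3·R1.
R4 ← R4 + 1·R1.
R2 ← R2 / (-147/110).
R1 ← R1 + 111/55·R2.
R3 ← R3 + 49/55·R2.
R4 ← R4 + 167/110·R2.
Swap R3 and R4.
R3 ← R3 / (2957/2940).
R1 ← R1 + 2/49·R3.
R2 ← R2 + 145/294·R3.
Row 4 reduces to 0 = 2, a contradiction. The system is inconsistent.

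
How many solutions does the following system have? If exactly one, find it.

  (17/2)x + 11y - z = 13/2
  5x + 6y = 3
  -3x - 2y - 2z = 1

infinitely many solutions

Row-reduce:
R1 ← R1 / (17/2).
R2 ← R2 − 5·R1.
R3 ← R3 + 3·R1.
R2 ← R2 / (-8/17).
R1 ← R1 − 22/17·R2.
R3 ← R3 − 32/17·R2.
Rank is 2 with 3 unknowns, leaving z free.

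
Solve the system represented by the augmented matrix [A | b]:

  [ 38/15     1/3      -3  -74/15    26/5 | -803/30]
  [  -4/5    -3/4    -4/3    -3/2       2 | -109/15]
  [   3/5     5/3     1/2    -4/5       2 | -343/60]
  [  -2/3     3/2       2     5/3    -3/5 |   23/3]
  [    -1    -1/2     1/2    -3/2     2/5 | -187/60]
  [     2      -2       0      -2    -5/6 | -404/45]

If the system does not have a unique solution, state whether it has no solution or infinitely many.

Row-reduce the augmented matrix:
R1 ← R1 / (38/15).
R2 ← R2 + 4/5·R1.
R3 ← R3 − 3/5·R1.
R4 ← R4 + 2/3·R1.
R5 ← R5 + 1·R1.
R6 ← R6 − 2·R1.
R2 ← R2 / (-49/76).
R1 ← R1 − 5/38·R2.
R3 ← R3 − 181/114·R2.
R4 ← R4 − 181/114·R2.
R5 ← R5 + 7/19·R2.
R6 ← R6 + 43/19·R2.
R3 ← R3 / (-1943/441).
R1 ← R1 + 485/294·R3.
R2 ← R2 − 520/147·R3.
R4 ← R4 + 1943/441·R3.
R5 ← R5 − 13/21·R3.
R6 ← R6 − 1525/147·R3.
Swap R4 and R5.
R4 ← R4 / (-52583/19430).
R1 ← R1 − 214/1943·R4.
R2 ← R2 + 9786/9715·R4.
R3 ← R3 − 15792/9715·R4.
R6 ← R6 + 41142/9715·R4.
Swap R5 and R6.
R5 ← R5 / (3916099/1577490).
R1 ← R1 + 81943/105166·R5.
R2 ← R2 − 400032/262915·R5.
R3 ← R3 + 306351/262915·R5.
R4 ← R4 + 33800/52583·R5.
R6 reduces to 0 = 0, so the extra equation is consistent.
Reading off the reduced rows gives x_1 = -2, x_2 = 8/5, x_3 = -1/2, x_4 = 2, x_5 = -8/3.

x_1 = -2, x_2 = 8/5, x_3 = -1/2, x_4 = 2, x_5 = -8/3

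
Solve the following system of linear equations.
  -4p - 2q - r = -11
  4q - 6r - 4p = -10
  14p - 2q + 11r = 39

Row-reduce:
R1 ← R1 / (-4).
R2 ← R2 + 4·R1.
R3 ← R3 − 14·R1.
R2 ← R2 / (6).
R1 ← R1 − 1/2·R2.
R3 ← R3 + 9·R2.
Row 3 reduces to 0 = 2, a contradiction. The system is inconsistent.

no solution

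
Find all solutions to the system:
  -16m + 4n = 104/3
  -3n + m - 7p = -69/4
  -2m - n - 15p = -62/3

m = -7/4, n = 5/3, p = 3/2

Row-reduce the augmented matrix:
R1 ← R1 / (-16).
R2 ← R2 − 1·R1.
R3 ← R3 + 2·R1.
R2 ← R2 / (-11/4).
R1 ← R1 + 1/4·R2.
R3 ← R3 + 3/2·R2.
R3 ← R3 / (-123/11).
R1 ← R1 − 7/11·R3.
R2 ← R2 − 28/11·R3.
Reading off the reduced rows gives m = -7/4, n = 5/3, p = 3/2.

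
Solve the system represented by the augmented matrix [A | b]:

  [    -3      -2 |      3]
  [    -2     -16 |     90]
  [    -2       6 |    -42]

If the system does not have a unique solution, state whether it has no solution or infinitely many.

Row-reduce the augmented matrix:
R1 ← R1 / (-3).
R2 ← R2 + 2·R1.
R3 ← R3 + 2·R1.
R2 ← R2 / (-44/3).
R1 ← R1 − 2/3·R2.
R3 ← R3 − 22/3·R2.
R3 reduces to 0 = 0, so the extra equation is consistent.
Reading off the reduced rows gives x_1 = 3, x_2 = -6.

x_1 = 3, x_2 = -6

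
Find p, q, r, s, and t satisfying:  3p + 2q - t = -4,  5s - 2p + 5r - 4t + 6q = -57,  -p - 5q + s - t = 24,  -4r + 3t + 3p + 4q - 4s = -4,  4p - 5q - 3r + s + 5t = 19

p = 2, q = -6, r = 1, s = -6, t = -2

Row-reduce the augmented matrix:
R1 ← R1 / (3).
R2 ← R2 + 2·R1.
R3 ← R3 + 1·R1.
R4 ← R4 − 3·R1.
R5 ← R5 − 4·R1.
R2 ← R2 / (22/3).
R1 ← R1 − 2/3·R2.
R3 ← R3 + 13/3·R2.
R4 ← R4 − 2·R2.
R5 ← R5 + 23/3·R2.
R3 ← R3 / (65/22).
R1 ← R1 + 5/11·R3.
R2 ← R2 − 15/22·R3.
R4 ← R4 + 59/11·R3.
R5 ← R5 − 49/22·R3.
R4 ← R4 / (118/65).
R1 ← R1 − 2/13·R4.
R2 ← R2 + 3/13·R4.
R3 ← R3 − 87/65·R4.
R5 ← R5 − 211/65·R4.
R5 ← R5 / (495/59).
R1 ← R1 + 21/59·R5.
R2 ← R2 − 2/59·R5.
R3 ← R3 − 12/59·R5.
R4 ← R4 + 70/59·R5.
Reading off the reduced rows gives p = 2, q = -6, r = 1, s = -6, t = -2.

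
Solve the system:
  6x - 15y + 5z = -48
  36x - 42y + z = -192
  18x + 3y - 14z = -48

infinitely many solutions

Row-reduce:
R1 ← R1 / (6).
R2 ← R2 − 36·R1.
R3 ← R3 − 18·R1.
R2 ← R2 / (48).
R1 ← R1 + 5/2·R2.
R3 ← R3 − 48·R2.
Rank is 2 with 3 unknowns, leaving z free.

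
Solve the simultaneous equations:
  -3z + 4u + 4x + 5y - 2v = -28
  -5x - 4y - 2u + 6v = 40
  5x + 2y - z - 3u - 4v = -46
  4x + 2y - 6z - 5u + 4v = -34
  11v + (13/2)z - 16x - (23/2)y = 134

infinitely many solutions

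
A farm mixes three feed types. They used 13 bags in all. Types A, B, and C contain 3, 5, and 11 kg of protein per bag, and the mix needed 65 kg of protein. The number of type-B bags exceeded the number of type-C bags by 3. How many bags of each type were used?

Let a = type-A bags, b = type-B bags, c = type-C bags.
  b + c + a = 13
  3a + 5b + 11c = 65
  b - c = 3
Row-reduce the augmented matrix:
R2 ← R2 − 3·R1.
R2 ← R2 / (2).
R1 ← R1 − 1·R2.
R3 ← R3 − 1·R2.
R3 ← R3 / (-5).
R1 ← R1 + 3·R3.
R2 ← R2 − 4·R3.
Reading off the reduced rows gives a = 6, b = 5, c = 2.

type-A bags: 6, type-B bags: 5, type-C bags: 2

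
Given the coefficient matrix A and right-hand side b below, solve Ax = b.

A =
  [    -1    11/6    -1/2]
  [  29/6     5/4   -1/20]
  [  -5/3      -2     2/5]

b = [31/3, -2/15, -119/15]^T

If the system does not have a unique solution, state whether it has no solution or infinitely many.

Row-reduce:
R1 ← R1 / (-1).
R2 ← R2 − 29/6·R1.
R3 ← R3 + 5/3·R1.
R2 ← R2 / (91/9).
R1 ← R1 + 11/6·R2.
R3 ← R3 + 91/18·R2.
Row 3 reduces to 0 = -1/4, a contradiction. The system is inconsistent.

no solution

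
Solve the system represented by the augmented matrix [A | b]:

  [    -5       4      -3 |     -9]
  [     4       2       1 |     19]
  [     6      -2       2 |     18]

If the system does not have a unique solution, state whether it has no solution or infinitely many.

Row-reduce the augmented matrix:
R1 ← R1 / (-5).
R2 ← R2 − 4·R1.
R3 ← R3 − 6·R1.
R2 ← R2 / (26/5).
R1 ← R1 + 4/5·R2.
R3 ← R3 − 14/5·R2.
R3 ← R3 / (-11/13).
R1 ← R1 − 5/13·R3.
R2 ← R2 + 7/26·R3.
Reading off the reduced rows gives x_1 = 4, x_2 = 2, x_3 = -1.

x_1 = 4, x_2 = 2, x_3 = -1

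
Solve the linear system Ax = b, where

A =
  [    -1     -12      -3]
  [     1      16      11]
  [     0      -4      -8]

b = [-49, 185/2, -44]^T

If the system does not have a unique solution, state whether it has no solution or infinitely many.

Row-reduce:
R1 ← R1 / (-1).
R2 ← R2 − 1·R1.
R2 ← R2 / (4).
R1 ← R1 − 12·R2.
R3 ← R3 + 4·R2.
Row 3 reduces to 0 = -1/2, a contradiction. The system is inconsistent.

no solution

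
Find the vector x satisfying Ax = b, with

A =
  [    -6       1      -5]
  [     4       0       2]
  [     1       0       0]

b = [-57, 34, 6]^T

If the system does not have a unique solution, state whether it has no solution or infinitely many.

x_1 = 6, x_2 = 4, x_3 = 5

Row-reduce the augmented matrix:
R1 ← R1 / (-6).
R2 ← R2 − 4·R1.
R3 ← R3 − 1·R1.
R2 ← R2 / (2/3).
R1 ← R1 + 1/6·R2.
R3 ← R3 − 1/6·R2.
R3 ← R3 / (-1/2).
R1 ← R1 − 1/2·R3.
R2 ← R2 + 2·R3.
Reading off the reduced rows gives x_1 = 6, x_2 = 4, x_3 = 5.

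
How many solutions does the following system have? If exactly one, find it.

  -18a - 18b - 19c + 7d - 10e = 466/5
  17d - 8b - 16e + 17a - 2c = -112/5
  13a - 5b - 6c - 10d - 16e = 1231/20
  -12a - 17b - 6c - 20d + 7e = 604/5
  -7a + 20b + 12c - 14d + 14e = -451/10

a = -1, b = -11/4, c = -9/5, d = -3, e = -5/4

Row-reduce the augmented matrix:
R1 ← R1 / (-18).
R2 ← R2 − 17·R1.
R3 ← R3 − 13·R1.
R4 ← R4 + 12·R1.
R5 ← R5 + 7·R1.
R2 ← R2 / (-25).
R1 ← R1 − 1·R2.
R3 ← R3 + 18·R2.
R4 ← R4 + 5·R2.
R5 ← R5 − 27·R2.
R3 ← R3 / (-2413/450).
R1 ← R1 − 58/225·R3.
R2 ← R2 − 359/450·R3.
R4 ← R4 − 959/90·R3.
R5 ← R5 + 484/225·R3.
R4 ← R4 / (-176139/2413).
R1 ← R1 + 1205/2413·R4.
R2 ← R2 + 10157/2413·R4.
R3 ← R3 − 9875/2413·R4.
R5 ← R5 − 42423/2413·R4.
R5 ← R5 / (-320191/58713).
R1 ← R1 + 133787/176139·R5.
R2 ← R2 + 40751/176139·R5.
R3 ← R3 − 250043/176139·R5.
R4 ← R4 + 21751/176139·R5.
Reading off the reduced rows gives a = -1, b = -11/4, c = -9/5, d = -3, e = -5/4.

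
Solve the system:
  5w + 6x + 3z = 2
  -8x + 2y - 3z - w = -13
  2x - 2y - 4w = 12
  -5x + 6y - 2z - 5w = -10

Row-reduce:
R1 ← R1 / (6).
R2 ← R2 + 8·R1.
R3 ← R3 − 2·R1.
R4 ← R4 + 5·R1.
R2 ← R2 / (2).
R3 ← R3 + 2·R2.
R4 ← R4 − 6·R2.
Swap R3 and R4.
R3 ← R3 / (-5/2).
R1 ← R1 − 1/2·R3.
R2 ← R2 − 1/2·R3.
Row 4 reduces to 0 = 1, a contradiction. The system is inconsistent.

no solution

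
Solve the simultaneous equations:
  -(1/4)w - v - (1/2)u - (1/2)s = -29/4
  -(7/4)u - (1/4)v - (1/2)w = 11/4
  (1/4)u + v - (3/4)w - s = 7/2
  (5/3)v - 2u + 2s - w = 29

u = -1, v = 6, w = -5, s = 6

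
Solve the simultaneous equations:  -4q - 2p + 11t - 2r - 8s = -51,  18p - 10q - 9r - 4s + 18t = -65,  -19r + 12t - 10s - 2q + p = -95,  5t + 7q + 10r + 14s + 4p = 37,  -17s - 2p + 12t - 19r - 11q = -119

Row-reduce the augmented matrix:
R1 ← R1 / (-2).
R2 ← R2 − 18·R1.
R3 ← R3 − 1·R1.
R4 ← R4 − 4·R1.
R5 ← R5 + 2·R1.
R2 ← R2 / (-46).
R1 ← R1 − 2·R2.
R3 ← R3 + 4·R2.
R4 ← R4 + 1·R2.
R5 ← R5 + 7·R2.
R3 ← R3 / (-406/23).
R1 ← R1 + 4/23·R3.
R2 ← R2 − 27/46·R3.
R4 ← R4 − 303/46·R3.
R5 ← R5 + 593/46·R3.
R4 ← R4 / (-1261/406).
R1 ← R1 − 156/203·R4.
R2 ← R2 − 571/406·R4.
R3 ← R3 − 85/203·R4.
R5 ← R5 − 3233/406·R4.
R5 ← R5 / (239877/5044).
R1 ← R1 − 1211/194·R5.
R2 ← R2 − 25251/2522·R5.
R3 ← R3 − 4099/1261·R5.
R4 ← R4 + 44157/5044·R5.
Reading off the reduced rows gives p = 2, q = 2, r = 3, s = 0, t = -3.

p = 2, q = 2, r = 3, s = 0, t = -3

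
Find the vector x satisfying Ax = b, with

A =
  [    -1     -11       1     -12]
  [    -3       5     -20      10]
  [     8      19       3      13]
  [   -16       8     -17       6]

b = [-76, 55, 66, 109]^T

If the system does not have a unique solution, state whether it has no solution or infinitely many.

Row-reduce the augmented matrix:
R1 ← R1 / (-1).
R2 ← R2 + 3·R1.
R3 ← R3 − 8·R1.
R4 ← R4 + 16·R1.
R2 ← R2 / (38).
R1 ← R1 − 11·R2.
R3 ← R3 + 69·R2.
R4 ← R4 − 184·R2.
R3 ← R3 / (-1169/38).
R1 ← R1 − 215/38·R3.
R2 ← R2 + 23/38·R3.
R4 ← R4 − 1489/19·R3.
R4 ← R4 / (-27350/1169).
R1 ← R1 + 1425/1169·R4.
R2 ← R2 − 1403/1169·R4.
R3 ← R3 + 20/1169·R4.
Reading off the reduced rows gives x_1 = -5, x_2 = 2, x_3 = 1, x_4 = 5.

x_1 = -5, x_2 = 2, x_3 = 1, x_4 = 5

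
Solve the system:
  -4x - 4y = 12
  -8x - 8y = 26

Row-reduce:
R1 ← R1 / (-4).
R2 ← R2 + 8·R1.
Row 2 reduces to 0 = 2, a contradiction. The system is inconsistent.

no solution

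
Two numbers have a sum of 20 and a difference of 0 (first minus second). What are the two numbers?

Let x = first number, y = second number.
  x + y = 20
  x - y = 0
From equation 1: x = 20 − y.
Substitute into equation 2 and solve: y = 10.
Then x = 10.

first number: 10, second number: 10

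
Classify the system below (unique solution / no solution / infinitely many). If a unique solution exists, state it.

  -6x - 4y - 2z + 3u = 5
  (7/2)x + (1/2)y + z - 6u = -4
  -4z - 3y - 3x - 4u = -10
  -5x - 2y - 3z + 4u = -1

infinitely many solutions

Row-reduce:
R1 ← R1 / (-6).
R2 ← R2 − 7/2·R1.
R3 ← R3 + 3·R1.
R4 ← R4 + 5·R1.
R2 ← R2 / (-11/6).
R1 ← R1 − 2/3·R2.
R3 ← R3 + 1·R2.
R4 ← R4 − 4/3·R2.
R3 ← R3 / (-32/11).
R1 ← R1 − 3/11·R3.
R2 ← R2 − 1/11·R3.
R4 ← R4 + 16/11·R3.
Rank is 3 with 4 unknowns, leaving u free.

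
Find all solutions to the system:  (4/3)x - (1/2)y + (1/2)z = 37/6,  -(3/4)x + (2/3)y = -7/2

Row-reduce:
R1 ← R1 / (4/3).
R2 ← R2 + 3/4·R1.
R2 ← R2 / (37/96).
R1 ← R1 + 3/8·R2.
Rank is 2 with 3 unknowns, leaving z free.

infinitely many solutions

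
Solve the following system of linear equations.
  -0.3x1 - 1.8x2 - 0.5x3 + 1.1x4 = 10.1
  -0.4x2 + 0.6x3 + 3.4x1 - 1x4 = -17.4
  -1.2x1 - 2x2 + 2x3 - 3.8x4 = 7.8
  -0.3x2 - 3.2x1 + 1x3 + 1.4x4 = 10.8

Row-reduce the augmented matrix:
R1 ← R1 / (-3/10).
R2 ← R2 − 17/5·R1.
R3 ← R3 + 6/5·R1.
R4 ← R4 + 16/5·R1.
R2 ← R2 / (-104/5).
R1 ← R1 − 6·R2.
R3 ← R3 − 26/5·R2.
R4 ← R4 − 189/10·R2.
R3 ← R3 / (41/15).
R1 ← R1 − 8/39·R3.
R2 ← R2 − 19/78·R3.
R4 ← R4 − 1349/780·R3.
R4 ← R4 / (36889/10660).
R1 ← R1 − 22/533·R4.
R2 ← R2 + 81/1066·R4.
R3 ← R3 + 80/41·R4.
Reading off the reduced rows gives x1 = -5, x2 = -4, x3 = -5, x4 = -1.

x1 = -5, x2 = -4, x3 = -5, x4 = -1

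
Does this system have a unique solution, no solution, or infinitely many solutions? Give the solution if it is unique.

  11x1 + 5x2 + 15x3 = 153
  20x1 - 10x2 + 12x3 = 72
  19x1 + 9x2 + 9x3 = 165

Row-reduce the augmented matrix:
R1 ← R1 / (11).
R2 ← R2 − 20·R1.
R3 ← R3 − 19·R1.
R2 ← R2 / (-210/11).
R1 ← R1 − 5/11·R2.
R3 ← R3 − 4/11·R2.
R3 ← R3 / (-86/5).
R1 ← R1 − 1·R3.
R2 ← R2 − 4/5·R3.
Reading off the reduced rows gives x1 = 3, x2 = 6, x3 = 6.

x1 = 3, x2 = 6, x3 = 6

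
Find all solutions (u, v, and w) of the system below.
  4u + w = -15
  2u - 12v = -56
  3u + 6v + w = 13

infinitely many solutions

Row-reduce:
R1 ← R1 / (4).
R2 ← R2 − 2·R1.
R3 ← R3 − 3·R1.
R2 ← R2 / (-12).
R3 ← R3 − 6·R2.
Rank is 2 with 3 unknowns, leaving w free.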